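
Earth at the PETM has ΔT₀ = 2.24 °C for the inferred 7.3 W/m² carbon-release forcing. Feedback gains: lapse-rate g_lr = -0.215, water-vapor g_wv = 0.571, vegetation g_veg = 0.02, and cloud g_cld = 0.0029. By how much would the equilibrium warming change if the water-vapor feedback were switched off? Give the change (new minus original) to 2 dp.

Original: g = 0.3789, ΔT = 2.24/(1−0.3789) = 3.6065 °C.
Without water-vapor: g' = -0.1921, ΔT' = 2.24/(1+0.1921) = 1.8790 °C.
Change = 1.8790 − 3.6065 = -1.73 °C.

-1.73 °C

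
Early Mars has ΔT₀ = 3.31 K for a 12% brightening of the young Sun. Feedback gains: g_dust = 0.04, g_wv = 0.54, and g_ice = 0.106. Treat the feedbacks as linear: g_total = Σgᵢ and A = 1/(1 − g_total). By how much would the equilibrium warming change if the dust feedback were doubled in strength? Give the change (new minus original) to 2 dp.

Original: g = 0.686, ΔT = 3.31/(1−0.686) = 10.5414 K.
With doubled dust: g' = 0.726, ΔT' = 3.31/(1−0.726) = 12.0803 K.
Change = 12.0803 − 10.5414 = 1.54 K.

1.54 K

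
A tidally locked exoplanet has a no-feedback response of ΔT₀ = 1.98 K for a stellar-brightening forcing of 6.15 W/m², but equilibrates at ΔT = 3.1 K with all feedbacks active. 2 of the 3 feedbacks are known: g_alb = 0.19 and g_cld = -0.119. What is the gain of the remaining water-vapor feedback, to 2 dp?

Amplification A = ΔT/ΔT₀ = 3.1/1.98 = 1.566.
Total gain g = 1 − 1/A = 1 − 1/1.566 = 0.3614.
Known gains sum to 0.19 − 0.119 = 0.071.
g_wv = 0.3614 − 0.071 = 0.29.

0.29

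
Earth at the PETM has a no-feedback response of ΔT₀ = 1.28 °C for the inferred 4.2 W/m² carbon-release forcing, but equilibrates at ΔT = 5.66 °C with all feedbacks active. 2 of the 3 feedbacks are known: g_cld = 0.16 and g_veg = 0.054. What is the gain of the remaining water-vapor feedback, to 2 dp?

0.56

Amplification A = ΔT/ΔT₀ = 5.66/1.28 = 4.422.
Total gain g = 1 − 1/A = 1 − 1/4.422 = 0.7739.
Known gains sum to 0.16 + 0.054 = 0.214.
g_wv = 0.7739 − 0.214 = 0.56.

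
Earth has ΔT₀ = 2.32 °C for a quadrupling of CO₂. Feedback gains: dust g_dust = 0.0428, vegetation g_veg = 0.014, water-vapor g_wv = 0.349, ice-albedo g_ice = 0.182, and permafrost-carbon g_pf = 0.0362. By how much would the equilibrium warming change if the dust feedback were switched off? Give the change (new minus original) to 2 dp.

Original: g = 0.624, ΔT = 2.32/(1−0.624) = 6.1702 °C.
Without dust: g' = 0.5812, ΔT' = 2.32/(1−0.5812) = 5.5396 °C.
Change = 5.5396 − 6.1702 = -0.63 °C.

-0.63 °C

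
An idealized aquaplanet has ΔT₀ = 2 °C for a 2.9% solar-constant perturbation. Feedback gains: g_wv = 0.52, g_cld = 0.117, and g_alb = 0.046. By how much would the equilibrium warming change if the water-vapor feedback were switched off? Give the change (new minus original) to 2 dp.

-3.92 °C

Original: g = 0.683, ΔT = 2/(1−0.683) = 6.3091 °C.
Without water-vapor: g' = 0.163, ΔT' = 2/(1−0.163) = 2.3895 °C.
Change = 2.3895 − 6.3091 = -3.92 °C.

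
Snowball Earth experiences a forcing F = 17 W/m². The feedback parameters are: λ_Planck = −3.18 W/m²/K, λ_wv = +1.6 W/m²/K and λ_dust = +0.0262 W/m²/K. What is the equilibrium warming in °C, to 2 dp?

10.94 °C

Net feedback parameter λ = (−3.18) + (+1.6) + (+0.0262) = -1.5538 W/m²/K.
ΔT = −F/λ = −17/(-1.5538) = 10.94 °C.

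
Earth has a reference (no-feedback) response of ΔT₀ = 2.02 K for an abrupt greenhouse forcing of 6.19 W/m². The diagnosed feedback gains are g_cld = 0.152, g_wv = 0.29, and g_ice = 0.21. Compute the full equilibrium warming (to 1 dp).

5.8 K

Total gain g = 0.152 + 0.29 + 0.21 = 0.652.
Amplification A = 1/(1 − 0.652) = 2.874.
ΔT = 2.02 × 2.874 = 5.8 K.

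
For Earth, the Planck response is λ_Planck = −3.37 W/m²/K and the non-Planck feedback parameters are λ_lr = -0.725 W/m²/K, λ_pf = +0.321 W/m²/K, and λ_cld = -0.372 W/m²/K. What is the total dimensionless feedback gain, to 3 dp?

-0.230

Convert to gains: g_lr = -0.725/3.37 = -0.2151; g_pf = 0.321/3.37 = 0.09525; g_cld = -0.372/3.37 = -0.1104.
Total gain g = -0.23025.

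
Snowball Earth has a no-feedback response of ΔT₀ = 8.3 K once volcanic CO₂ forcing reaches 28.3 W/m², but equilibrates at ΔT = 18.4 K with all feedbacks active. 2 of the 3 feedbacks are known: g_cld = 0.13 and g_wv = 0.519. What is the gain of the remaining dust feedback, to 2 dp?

-0.10

Amplification A = ΔT/ΔT₀ = 18.4/8.3 = 2.217.
Total gain g = 1 − 1/A = 1 − 1/2.217 = 0.5489.
Known gains sum to 0.13 + 0.519 = 0.649.
g_dust = 0.5489 − 0.649 = -0.10.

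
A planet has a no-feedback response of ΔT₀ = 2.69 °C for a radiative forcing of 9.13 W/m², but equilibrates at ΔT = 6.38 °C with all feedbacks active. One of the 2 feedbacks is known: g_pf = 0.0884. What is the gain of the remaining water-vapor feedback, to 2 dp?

Amplification A = ΔT/ΔT₀ = 6.38/2.69 = 2.372.
Total gain g = 1 − 1/A = 1 − 1/2.372 = 0.5784.
The known gain is 0.0884.
g_wv = 0.5784 − 0.0884 = 0.49.

0.49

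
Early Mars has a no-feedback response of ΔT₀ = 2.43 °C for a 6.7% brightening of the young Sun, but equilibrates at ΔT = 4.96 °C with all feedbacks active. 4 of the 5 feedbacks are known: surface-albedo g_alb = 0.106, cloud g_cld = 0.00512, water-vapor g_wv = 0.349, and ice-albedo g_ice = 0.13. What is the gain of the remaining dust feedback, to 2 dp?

-0.08

Amplification A = ΔT/ΔT₀ = 4.96/2.43 = 2.041.
Total gain g = 1 − 1/A = 1 − 1/2.041 = 0.51.
Known gains sum to 0.106 + 0.00512 + 0.349 + 0.13 = 0.59012.
g_dust = 0.51 − 0.59012 = -0.08.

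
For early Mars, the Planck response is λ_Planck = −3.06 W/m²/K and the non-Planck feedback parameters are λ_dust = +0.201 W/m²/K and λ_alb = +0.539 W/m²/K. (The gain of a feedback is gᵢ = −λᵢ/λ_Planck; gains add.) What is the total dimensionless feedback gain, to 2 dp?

Convert to gains: g_dust = 0.201/3.06 = 0.06569; g_alb = 0.539/3.06 = 0.1761.
Total gain g = 0.24179.

0.24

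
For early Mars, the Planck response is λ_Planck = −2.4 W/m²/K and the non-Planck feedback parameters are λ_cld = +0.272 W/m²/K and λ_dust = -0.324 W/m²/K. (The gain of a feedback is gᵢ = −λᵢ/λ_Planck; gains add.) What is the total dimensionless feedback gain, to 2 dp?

Convert to gains: g_cld = 0.272/2.4 = 0.1133; g_dust = -0.324/2.4 = -0.135.
Total gain g = -0.0217.

-0.02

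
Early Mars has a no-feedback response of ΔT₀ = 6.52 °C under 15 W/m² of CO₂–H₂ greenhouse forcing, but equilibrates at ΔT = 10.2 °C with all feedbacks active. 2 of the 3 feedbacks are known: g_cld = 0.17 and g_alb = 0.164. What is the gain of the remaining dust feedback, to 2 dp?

Amplification A = ΔT/ΔT₀ = 10.2/6.52 = 1.564.
Total gain g = 1 − 1/A = 1 − 1/1.564 = 0.3606.
Known gains sum to 0.17 + 0.164 = 0.334.
g_dust = 0.3606 − 0.334 = 0.03.

0.03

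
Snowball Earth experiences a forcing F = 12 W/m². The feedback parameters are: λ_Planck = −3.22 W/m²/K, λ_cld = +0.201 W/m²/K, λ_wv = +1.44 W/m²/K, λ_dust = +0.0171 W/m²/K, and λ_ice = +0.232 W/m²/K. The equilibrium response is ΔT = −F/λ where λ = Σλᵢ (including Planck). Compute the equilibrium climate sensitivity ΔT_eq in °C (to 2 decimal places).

9.02 °C

Net feedback parameter λ = (−3.22) + (+0.201) + (+1.44) + (+0.0171) + (+0.232) = -1.3299 W/m²/K.
ΔT = −F/λ = −12/(-1.3299) = 9.02 °C.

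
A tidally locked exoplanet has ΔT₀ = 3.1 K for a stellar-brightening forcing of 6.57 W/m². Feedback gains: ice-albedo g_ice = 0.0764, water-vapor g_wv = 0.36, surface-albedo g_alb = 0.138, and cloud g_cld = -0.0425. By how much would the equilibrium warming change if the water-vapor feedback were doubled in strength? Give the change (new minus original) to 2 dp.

22.05 K

Original: g = 0.5319, ΔT = 3.1/(1−0.5319) = 6.6225 K.
With doubled water-vapor: g' = 0.8919, ΔT' = 3.1/(1−0.8919) = 28.6772 K.
Change = 28.6772 − 6.6225 = 22.05 K.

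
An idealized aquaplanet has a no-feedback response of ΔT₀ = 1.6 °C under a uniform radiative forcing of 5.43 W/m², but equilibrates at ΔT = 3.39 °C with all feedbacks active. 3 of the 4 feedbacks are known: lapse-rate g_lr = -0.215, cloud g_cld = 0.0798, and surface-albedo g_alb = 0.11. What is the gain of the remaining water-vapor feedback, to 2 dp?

Amplification A = ΔT/ΔT₀ = 3.39/1.6 = 2.119.
Total gain g = 1 − 1/A = 1 − 1/2.119 = 0.5281.
Known gains sum to -0.215 + 0.0798 + 0.11 = -0.0252.
g_wv = 0.5281 + 0.0252 = 0.55.

0.55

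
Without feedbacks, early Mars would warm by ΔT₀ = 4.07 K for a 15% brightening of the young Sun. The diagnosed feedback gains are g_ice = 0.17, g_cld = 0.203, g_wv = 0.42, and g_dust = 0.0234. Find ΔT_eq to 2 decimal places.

22.17 K

Total gain g = 0.17 + 0.203 + 0.42 + 0.0234 = 0.8164.
Amplification A = 1/(1 − 0.8164) = 5.447.
ΔT = 4.07 × 5.447 = 22.17 K.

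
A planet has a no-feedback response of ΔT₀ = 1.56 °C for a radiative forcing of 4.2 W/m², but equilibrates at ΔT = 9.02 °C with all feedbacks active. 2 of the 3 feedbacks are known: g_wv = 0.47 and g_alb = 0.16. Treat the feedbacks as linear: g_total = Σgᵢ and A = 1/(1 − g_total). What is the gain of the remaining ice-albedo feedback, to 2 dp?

0.20

Amplification A = ΔT/ΔT₀ = 9.02/1.56 = 5.782.
Total gain g = 1 − 1/A = 1 − 1/5.782 = 0.827.
Known gains sum to 0.47 + 0.16 = 0.63.
g_ice = 0.827 − 0.63 = 0.20.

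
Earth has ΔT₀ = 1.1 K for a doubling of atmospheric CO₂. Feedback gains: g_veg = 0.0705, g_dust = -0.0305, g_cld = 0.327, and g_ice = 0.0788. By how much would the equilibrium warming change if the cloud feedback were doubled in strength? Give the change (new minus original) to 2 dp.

2.86 K

Original: g = 0.4458, ΔT = 1.1/(1−0.4458) = 1.9848 K.
With doubled cloud: g' = 0.7728, ΔT' = 1.1/(1−0.7728) = 4.8415 K.
Change = 4.8415 − 1.9848 = 2.86 K.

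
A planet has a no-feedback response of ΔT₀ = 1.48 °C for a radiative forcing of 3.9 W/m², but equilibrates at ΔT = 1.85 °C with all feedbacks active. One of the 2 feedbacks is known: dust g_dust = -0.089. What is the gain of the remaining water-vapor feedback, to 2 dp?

0.29

Amplification A = ΔT/ΔT₀ = 1.85/1.48 = 1.25.
Total gain g = 1 − 1/A = 1 − 1/1.25 = 0.2.
The known gain is -0.089.
g_wv = 0.2 + 0.089 = 0.29.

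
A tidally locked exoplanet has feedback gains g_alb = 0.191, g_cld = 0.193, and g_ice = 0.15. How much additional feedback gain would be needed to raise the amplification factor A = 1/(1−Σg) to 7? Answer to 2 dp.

0.32

Current total gain = 0.534.
Target gain for A = 7: g* = 1 − 1/7 = 0.8571.
Additional gain needed = 0.8571 − 0.534 = 0.32.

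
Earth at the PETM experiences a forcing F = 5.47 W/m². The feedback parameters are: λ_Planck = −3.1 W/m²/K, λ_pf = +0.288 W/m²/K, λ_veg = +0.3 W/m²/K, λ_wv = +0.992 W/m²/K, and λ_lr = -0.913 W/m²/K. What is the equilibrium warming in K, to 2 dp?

Net feedback parameter λ = (−3.1) + (+0.288) + (+0.3) + (+0.992) + (-0.913) = -2.433 W/m²/K.
ΔT = −F/λ = −5.47/(-2.433) = 2.25 K.

2.25 K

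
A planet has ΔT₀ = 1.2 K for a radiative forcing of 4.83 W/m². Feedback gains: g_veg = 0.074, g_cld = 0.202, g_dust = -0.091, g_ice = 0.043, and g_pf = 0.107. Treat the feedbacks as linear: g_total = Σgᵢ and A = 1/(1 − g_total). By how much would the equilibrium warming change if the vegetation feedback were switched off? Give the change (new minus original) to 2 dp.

Original: g = 0.335, ΔT = 1.2/(1−0.335) = 1.8045 K.
Without vegetation: g' = 0.261, ΔT' = 1.2/(1−0.261) = 1.6238 K.
Change = 1.6238 − 1.8045 = -0.18 K.

-0.18 K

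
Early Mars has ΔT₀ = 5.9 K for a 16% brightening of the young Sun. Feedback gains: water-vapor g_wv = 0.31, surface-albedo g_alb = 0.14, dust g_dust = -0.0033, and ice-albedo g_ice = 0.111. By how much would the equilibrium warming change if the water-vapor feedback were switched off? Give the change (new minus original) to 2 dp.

Original: g = 0.5577, ΔT = 5.9/(1−0.5577) = 13.3394 K.
Without water-vapor: g' = 0.2477, ΔT' = 5.9/(1−0.2477) = 7.8426 K.
Change = 7.8426 − 13.3394 = -5.50 K.

-5.50 K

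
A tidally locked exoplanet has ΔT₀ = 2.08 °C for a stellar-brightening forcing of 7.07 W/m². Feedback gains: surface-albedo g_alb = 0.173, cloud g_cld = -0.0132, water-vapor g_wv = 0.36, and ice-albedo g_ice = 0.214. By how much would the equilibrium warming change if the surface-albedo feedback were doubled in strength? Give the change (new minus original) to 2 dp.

Original: g = 0.7338, ΔT = 2.08/(1−0.7338) = 7.8137 °C.
With doubled surface-albedo: g' = 0.9068, ΔT' = 2.08/(1−0.9068) = 22.3176 °C.
Change = 22.3176 − 7.8137 = 14.50 °C.

14.50 °C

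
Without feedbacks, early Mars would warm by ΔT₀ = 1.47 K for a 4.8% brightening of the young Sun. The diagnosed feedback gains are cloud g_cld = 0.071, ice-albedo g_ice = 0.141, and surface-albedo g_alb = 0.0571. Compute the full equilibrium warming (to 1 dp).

2.0 K

Total gain g = 0.071 + 0.141 + 0.0571 = 0.2691.
Amplification A = 1/(1 − 0.2691) = 1.368.
ΔT = 1.47 × 1.368 = 2.0 K.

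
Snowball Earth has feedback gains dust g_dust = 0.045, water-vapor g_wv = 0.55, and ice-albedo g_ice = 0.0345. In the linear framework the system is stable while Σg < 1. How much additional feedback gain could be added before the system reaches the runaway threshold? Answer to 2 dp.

Current total gain = 0.045 + 0.55 + 0.0345 = 0.6295.
Margin to runaway = 1 − 0.6295 = 0.37.

0.37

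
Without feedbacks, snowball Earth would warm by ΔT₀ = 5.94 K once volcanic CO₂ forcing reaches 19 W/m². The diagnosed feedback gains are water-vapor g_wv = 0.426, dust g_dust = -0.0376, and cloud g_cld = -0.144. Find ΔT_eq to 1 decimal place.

7.9 K

Total gain g = 0.426 − 0.0376 − 0.144 = 0.2444.
Amplification A = 1/(1 − 0.2444) = 1.323.
ΔT = 5.94 × 1.323 = 7.9 K.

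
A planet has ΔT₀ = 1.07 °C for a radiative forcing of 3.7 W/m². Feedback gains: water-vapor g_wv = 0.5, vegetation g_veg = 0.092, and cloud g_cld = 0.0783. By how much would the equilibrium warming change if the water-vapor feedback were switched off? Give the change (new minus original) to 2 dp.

Original: g = 0.6703, ΔT = 1.07/(1−0.6703) = 3.2454 °C.
Without water-vapor: g' = 0.1703, ΔT' = 1.07/(1−0.1703) = 1.2896 °C.
Change = 1.2896 − 3.2454 = -1.96 °C.

-1.96 °C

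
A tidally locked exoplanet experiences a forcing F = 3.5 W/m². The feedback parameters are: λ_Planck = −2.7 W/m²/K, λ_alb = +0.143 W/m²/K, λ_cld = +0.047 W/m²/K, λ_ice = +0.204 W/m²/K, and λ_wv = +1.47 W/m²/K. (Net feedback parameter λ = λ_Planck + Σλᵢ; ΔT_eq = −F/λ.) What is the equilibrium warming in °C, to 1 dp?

4.2 °C

Net feedback parameter λ = (−2.7) + (+0.143) + (+0.047) + (+0.204) + (+1.47) = -0.836 W/m²/K.
ΔT = −F/λ = −3.5/(-0.836) = 4.2 °C.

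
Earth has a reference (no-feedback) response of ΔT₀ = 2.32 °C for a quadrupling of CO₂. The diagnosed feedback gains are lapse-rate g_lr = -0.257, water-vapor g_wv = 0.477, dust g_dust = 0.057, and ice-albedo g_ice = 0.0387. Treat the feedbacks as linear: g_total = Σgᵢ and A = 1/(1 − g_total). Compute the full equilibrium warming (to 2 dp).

Total gain g = -0.257 + 0.477 + 0.057 + 0.0387 = 0.3157.
Amplification A = 1/(1 − 0.3157) = 1.461.
ΔT = 2.32 × 1.461 = 3.39 °C.

3.39 °C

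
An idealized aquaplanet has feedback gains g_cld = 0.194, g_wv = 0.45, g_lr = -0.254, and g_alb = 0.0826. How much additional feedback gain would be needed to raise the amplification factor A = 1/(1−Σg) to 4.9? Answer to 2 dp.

0.32

Current total gain = 0.4726.
Target gain for A = 4.9: g* = 1 − 1/4.9 = 0.7959.
Additional gain needed = 0.7959 − 0.4726 = 0.32.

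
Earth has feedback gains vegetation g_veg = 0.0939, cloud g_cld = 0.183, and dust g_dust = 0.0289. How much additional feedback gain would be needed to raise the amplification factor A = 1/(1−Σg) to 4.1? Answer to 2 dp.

0.45

Current total gain = 0.3058.
Target gain for A = 4.1: g* = 1 − 1/4.1 = 0.7561.
Additional gain needed = 0.7561 − 0.3058 = 0.45.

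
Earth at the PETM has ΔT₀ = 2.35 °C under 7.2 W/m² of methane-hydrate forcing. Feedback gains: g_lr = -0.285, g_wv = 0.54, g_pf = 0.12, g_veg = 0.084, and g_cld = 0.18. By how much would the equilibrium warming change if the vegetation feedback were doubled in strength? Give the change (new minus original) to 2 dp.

1.97 °C

Original: g = 0.639, ΔT = 2.35/(1−0.639) = 6.5097 °C.
With doubled vegetation: g' = 0.723, ΔT' = 2.35/(1−0.723) = 8.4838 °C.
Change = 8.4838 − 6.5097 = 1.97 °C.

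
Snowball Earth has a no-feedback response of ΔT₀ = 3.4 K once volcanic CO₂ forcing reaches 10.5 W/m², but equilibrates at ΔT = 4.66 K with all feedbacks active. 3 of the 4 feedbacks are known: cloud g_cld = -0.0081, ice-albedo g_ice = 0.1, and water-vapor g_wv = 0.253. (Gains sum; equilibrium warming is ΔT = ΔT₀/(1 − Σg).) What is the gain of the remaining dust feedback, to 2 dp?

Amplification A = ΔT/ΔT₀ = 4.66/3.4 = 1.371.
Total gain g = 1 − 1/A = 1 − 1/1.371 = 0.2706.
Known gains sum to -0.0081 + 0.1 + 0.253 = 0.3449.
g_dust = 0.2706 − 0.3449 = -0.07.

-0.07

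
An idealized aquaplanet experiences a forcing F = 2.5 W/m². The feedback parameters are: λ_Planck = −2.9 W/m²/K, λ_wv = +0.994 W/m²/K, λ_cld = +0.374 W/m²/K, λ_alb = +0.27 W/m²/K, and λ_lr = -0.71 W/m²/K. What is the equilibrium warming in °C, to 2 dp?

Net feedback parameter λ = (−2.9) + (+0.994) + (+0.374) + (+0.27) + (-0.71) = -1.972 W/m²/K.
ΔT = −F/λ = −2.5/(-1.972) = 1.27 °C.

1.27 °C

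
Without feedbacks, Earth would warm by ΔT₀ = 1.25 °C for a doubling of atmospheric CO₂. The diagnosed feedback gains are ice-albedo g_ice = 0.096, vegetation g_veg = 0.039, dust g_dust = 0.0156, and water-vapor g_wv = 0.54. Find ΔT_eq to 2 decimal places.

Total gain g = 0.096 + 0.039 + 0.0156 + 0.54 = 0.6906.
Amplification A = 1/(1 − 0.6906) = 3.232.
ΔT = 1.25 × 3.232 = 4.04 °C.

4.04 °C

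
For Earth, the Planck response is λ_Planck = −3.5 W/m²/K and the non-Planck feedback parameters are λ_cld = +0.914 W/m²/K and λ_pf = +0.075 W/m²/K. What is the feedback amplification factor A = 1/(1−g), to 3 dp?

Convert to gains: g_cld = 0.914/3.5 = 0.2611; g_pf = 0.075/3.5 = 0.02143.
Total gain g = 0.28253.
A = 1/(1 − 0.28253) = 1.394.

1.394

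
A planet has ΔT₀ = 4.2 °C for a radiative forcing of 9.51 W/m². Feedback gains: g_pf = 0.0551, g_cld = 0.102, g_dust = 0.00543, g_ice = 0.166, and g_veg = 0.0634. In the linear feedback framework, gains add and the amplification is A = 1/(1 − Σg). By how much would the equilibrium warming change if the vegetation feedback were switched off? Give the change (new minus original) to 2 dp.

-0.65 °C

Original: g = 0.39193, ΔT = 4.2/(1−0.39193) = 6.9071 °C.
Without vegetation: g' = 0.32853, ΔT' = 4.2/(1−0.32853) = 6.2549 °C.
Change = 6.2549 − 6.9071 = -0.65 °C.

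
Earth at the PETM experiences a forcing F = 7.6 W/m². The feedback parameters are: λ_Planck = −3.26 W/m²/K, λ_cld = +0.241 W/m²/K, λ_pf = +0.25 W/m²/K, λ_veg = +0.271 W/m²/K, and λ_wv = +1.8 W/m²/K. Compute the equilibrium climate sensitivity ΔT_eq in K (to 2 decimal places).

10.89 K

Net feedback parameter λ = (−3.26) + (+0.241) + (+0.25) + (+0.271) + (+1.8) = -0.698 W/m²/K.
ΔT = −F/λ = −7.6/(-0.698) = 10.89 K.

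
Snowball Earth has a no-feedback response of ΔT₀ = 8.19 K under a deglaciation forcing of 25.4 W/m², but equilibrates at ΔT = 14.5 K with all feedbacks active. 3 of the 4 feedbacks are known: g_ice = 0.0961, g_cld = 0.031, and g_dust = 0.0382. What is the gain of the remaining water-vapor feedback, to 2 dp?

Amplification A = ΔT/ΔT₀ = 14.5/8.19 = 1.77.
Total gain g = 1 − 1/A = 1 − 1/1.77 = 0.435.
Known gains sum to 0.0961 + 0.031 + 0.0382 = 0.1653.
g_wv = 0.435 − 0.1653 = 0.27.

0.27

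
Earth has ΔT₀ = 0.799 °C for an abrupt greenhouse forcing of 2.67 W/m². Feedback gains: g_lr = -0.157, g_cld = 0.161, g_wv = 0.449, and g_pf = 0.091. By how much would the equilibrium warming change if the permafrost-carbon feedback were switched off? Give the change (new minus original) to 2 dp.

-0.29 °C

Original: g = 0.544, ΔT = 0.799/(1−0.544) = 1.7522 °C.
Without permafrost-carbon: g' = 0.453, ΔT' = 0.799/(1−0.453) = 1.4607 °C.
Change = 1.4607 − 1.7522 = -0.29 °C.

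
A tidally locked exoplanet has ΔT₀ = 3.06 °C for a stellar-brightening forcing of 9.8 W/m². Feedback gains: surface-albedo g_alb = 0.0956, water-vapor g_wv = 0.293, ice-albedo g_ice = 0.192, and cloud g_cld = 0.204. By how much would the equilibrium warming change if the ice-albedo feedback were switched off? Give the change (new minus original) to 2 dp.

Original: g = 0.7846, ΔT = 3.06/(1−0.7846) = 14.2061 °C.
Without ice-albedo: g' = 0.5926, ΔT' = 3.06/(1−0.5926) = 7.5110 °C.
Change = 7.5110 − 14.2061 = -6.70 °C.

-6.70 °C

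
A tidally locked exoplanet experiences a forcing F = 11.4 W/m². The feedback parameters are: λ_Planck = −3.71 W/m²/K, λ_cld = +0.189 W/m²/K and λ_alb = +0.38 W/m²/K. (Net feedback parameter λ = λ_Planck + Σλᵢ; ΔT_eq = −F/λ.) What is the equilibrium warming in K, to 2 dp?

Net feedback parameter λ = (−3.71) + (+0.189) + (+0.38) = -3.141 W/m²/K.
ΔT = −F/λ = −11.4/(-3.141) = 3.63 K.

3.63 K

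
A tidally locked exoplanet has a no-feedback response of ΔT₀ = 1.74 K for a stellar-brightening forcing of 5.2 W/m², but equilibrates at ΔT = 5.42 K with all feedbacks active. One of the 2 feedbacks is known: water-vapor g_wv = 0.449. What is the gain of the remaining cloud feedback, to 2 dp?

0.23

Amplification A = ΔT/ΔT₀ = 5.42/1.74 = 3.115.
Total gain g = 1 − 1/A = 1 − 1/3.115 = 0.679.
The known gain is 0.449.
g_cld = 0.679 − 0.449 = 0.23.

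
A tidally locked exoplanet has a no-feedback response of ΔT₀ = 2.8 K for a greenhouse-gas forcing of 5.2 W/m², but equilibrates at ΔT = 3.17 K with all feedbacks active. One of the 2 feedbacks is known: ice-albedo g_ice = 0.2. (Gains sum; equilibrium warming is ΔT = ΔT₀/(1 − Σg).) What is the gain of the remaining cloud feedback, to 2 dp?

Amplification A = ΔT/ΔT₀ = 3.17/2.8 = 1.132.
Total gain g = 1 − 1/A = 1 − 1/1.132 = 0.1166.
The known gain is 0.2.
g_cld = 0.1166 − 0.2 = -0.08.

-0.08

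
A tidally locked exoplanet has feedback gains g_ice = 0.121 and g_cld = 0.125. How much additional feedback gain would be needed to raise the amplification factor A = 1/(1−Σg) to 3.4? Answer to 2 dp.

Current total gain = 0.246.
Target gain for A = 3.4: g* = 1 − 1/3.4 = 0.7059.
Additional gain needed = 0.7059 − 0.246 = 0.46.

0.46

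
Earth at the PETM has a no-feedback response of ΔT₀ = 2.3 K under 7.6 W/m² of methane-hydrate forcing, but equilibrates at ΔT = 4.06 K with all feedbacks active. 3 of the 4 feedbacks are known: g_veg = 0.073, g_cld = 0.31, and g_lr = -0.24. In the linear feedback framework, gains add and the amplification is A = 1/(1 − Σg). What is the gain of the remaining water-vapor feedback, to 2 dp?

Amplification A = ΔT/ΔT₀ = 4.06/2.3 = 1.765.
Total gain g = 1 − 1/A = 1 − 1/1.765 = 0.4334.
Known gains sum to 0.073 + 0.31 − 0.24 = 0.143.
g_wv = 0.4334 − 0.143 = 0.29.

0.29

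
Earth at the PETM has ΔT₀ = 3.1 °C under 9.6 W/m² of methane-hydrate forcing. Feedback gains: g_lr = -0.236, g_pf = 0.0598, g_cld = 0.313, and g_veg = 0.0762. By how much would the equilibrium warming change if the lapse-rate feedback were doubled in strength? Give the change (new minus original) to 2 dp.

-0.91 °C

Original: g = 0.213, ΔT = 3.1/(1−0.213) = 3.9390 °C.
With doubled lapse-rate: g' = -0.023, ΔT' = 3.1/(1+0.023) = 3.0303 °C.
Change = 3.0303 − 3.9390 = -0.91 °C.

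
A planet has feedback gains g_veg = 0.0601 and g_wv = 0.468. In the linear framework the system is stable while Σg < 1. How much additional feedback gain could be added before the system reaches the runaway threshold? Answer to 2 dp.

0.47

Current total gain = 0.0601 + 0.468 = 0.5281.
Margin to runaway = 1 − 0.5281 = 0.47.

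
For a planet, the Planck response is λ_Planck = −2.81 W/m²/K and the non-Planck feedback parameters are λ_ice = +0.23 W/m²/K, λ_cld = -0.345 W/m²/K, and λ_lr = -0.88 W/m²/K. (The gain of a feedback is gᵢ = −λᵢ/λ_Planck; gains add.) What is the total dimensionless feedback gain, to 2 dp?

-0.35

Convert to gains: g_ice = 0.23/2.81 = 0.08185; g_cld = -0.345/2.81 = -0.1228; g_lr = -0.88/2.81 = -0.3132.
Total gain g = -0.35415.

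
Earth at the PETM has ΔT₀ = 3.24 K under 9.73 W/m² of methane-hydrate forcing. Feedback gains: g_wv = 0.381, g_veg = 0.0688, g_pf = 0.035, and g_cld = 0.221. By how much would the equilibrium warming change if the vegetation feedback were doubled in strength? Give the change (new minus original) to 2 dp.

Original: g = 0.7058, ΔT = 3.24/(1−0.7058) = 11.0129 K.
With doubled vegetation: g' = 0.7746, ΔT' = 3.24/(1−0.7746) = 14.3744 K.
Change = 14.3744 − 11.0129 = 3.36 K.

3.36 K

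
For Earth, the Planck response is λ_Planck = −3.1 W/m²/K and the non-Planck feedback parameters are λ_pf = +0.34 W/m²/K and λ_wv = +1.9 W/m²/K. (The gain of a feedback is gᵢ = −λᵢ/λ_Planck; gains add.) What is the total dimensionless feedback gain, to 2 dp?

Convert to gains: g_pf = 0.34/3.1 = 0.1097; g_wv = 1.9/3.1 = 0.6129.
Total gain g = 0.7226.

0.72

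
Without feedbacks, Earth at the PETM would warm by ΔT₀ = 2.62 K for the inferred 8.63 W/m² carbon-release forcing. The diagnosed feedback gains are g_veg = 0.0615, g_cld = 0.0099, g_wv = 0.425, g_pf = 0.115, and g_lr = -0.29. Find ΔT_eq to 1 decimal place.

Total gain g = 0.0615 + 0.0099 + 0.425 + 0.115 − 0.29 = 0.3214.
Amplification A = 1/(1 − 0.3214) = 1.474.
ΔT = 2.62 × 1.474 = 3.9 K.

3.9 K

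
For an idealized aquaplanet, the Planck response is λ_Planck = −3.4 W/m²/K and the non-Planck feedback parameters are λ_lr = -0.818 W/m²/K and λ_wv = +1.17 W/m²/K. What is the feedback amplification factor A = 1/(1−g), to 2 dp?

1.12

Convert to gains: g_lr = -0.818/3.4 = -0.2406; g_wv = 1.17/3.4 = 0.3441.
Total gain g = 0.1035.
A = 1/(1 − 0.1035) = 1.12.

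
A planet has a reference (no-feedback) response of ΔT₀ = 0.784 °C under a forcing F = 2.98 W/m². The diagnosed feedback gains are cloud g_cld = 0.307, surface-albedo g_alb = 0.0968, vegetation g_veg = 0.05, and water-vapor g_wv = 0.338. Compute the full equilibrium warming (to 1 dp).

3.8 °C

Total gain g = 0.307 + 0.0968 + 0.05 + 0.338 = 0.7918.
Amplification A = 1/(1 − 0.7918) = 4.803.
ΔT = 0.784 × 4.803 = 3.8 °C.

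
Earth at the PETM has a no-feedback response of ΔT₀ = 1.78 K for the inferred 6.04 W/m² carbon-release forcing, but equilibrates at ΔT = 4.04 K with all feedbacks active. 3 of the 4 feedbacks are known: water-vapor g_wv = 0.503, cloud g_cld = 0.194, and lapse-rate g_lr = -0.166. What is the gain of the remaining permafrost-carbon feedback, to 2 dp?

Amplification A = ΔT/ΔT₀ = 4.04/1.78 = 2.27.
Total gain g = 1 − 1/A = 1 − 1/2.27 = 0.5595.
Known gains sum to 0.503 + 0.194 − 0.166 = 0.531.
g_pf = 0.5595 − 0.531 = 0.03.

0.03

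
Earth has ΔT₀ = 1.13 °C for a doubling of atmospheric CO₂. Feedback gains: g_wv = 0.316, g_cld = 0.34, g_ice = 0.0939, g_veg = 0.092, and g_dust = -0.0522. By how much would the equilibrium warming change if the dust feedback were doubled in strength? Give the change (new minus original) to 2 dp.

Original: g = 0.7897, ΔT = 1.13/(1−0.7897) = 5.3733 °C.
With doubled dust: g' = 0.7375, ΔT' = 1.13/(1−0.7375) = 4.3048 °C.
Change = 4.3048 − 5.3733 = -1.07 °C.

-1.07 °C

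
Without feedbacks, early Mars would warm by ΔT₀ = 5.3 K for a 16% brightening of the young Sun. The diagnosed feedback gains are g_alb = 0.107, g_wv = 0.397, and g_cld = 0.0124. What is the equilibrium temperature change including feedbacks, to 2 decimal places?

Total gain g = 0.107 + 0.397 + 0.0124 = 0.5164.
Amplification A = 1/(1 − 0.5164) = 2.068.
ΔT = 5.3 × 2.068 = 10.96 K.

10.96 K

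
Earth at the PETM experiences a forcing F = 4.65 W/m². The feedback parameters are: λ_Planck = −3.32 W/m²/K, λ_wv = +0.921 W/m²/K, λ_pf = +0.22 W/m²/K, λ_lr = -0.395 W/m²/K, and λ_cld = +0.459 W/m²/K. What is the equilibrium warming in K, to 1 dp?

2.2 K

Net feedback parameter λ = (−3.32) + (+0.921) + (+0.22) + (-0.395) + (+0.459) = -2.115 W/m²/K.
ΔT = −F/λ = −4.65/(-2.115) = 2.2 K.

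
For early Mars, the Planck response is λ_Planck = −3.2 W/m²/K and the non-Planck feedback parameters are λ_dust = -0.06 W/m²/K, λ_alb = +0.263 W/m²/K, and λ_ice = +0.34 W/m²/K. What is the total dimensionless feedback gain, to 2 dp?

Convert to gains: g_dust = -0.06/3.2 = -0.01875; g_alb = 0.263/3.2 = 0.08219; g_ice = 0.34/3.2 = 0.1062.
Total gain g = 0.16964.

0.17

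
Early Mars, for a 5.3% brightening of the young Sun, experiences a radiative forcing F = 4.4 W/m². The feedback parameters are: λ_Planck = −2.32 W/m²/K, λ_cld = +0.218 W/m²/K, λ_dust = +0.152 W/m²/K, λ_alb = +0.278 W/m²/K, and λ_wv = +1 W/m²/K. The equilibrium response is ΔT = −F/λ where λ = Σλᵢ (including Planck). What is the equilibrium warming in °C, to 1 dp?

6.5 °C

Net feedback parameter λ = (−2.32) + (+0.218) + (+0.152) + (+0.278) + (+1) = -0.672 W/m²/K.
ΔT = −F/λ = −4.4/(-0.672) = 6.5 °C.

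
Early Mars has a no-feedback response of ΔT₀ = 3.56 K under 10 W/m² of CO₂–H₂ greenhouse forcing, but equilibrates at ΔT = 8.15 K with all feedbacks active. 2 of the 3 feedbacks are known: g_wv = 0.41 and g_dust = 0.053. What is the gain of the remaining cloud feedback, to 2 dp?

0.10

Amplification A = ΔT/ΔT₀ = 8.15/3.56 = 2.289.
Total gain g = 1 − 1/A = 1 − 1/2.289 = 0.5631.
Known gains sum to 0.41 + 0.053 = 0.463.
g_cld = 0.5631 − 0.463 = 0.10.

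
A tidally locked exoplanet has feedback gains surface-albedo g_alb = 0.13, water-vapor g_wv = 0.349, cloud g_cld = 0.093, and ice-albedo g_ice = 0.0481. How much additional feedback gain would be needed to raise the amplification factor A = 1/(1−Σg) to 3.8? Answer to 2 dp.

0.12

Current total gain = 0.6201.
Target gain for A = 3.8: g* = 1 − 1/3.8 = 0.7368.
Additional gain needed = 0.7368 − 0.6201 = 0.12.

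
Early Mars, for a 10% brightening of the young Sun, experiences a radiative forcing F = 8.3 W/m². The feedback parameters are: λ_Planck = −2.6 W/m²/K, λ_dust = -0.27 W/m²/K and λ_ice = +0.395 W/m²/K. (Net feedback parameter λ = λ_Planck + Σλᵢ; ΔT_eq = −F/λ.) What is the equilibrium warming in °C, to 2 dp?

3.35 °C

Net feedback parameter λ = (−2.6) + (-0.27) + (+0.395) = -2.475 W/m²/K.
ΔT = −F/λ = −8.3/(-2.475) = 3.35 °C.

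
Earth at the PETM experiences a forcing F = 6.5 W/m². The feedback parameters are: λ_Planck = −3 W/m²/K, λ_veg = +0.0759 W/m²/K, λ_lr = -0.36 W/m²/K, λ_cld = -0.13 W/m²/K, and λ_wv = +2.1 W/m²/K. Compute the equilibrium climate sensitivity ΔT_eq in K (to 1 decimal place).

Net feedback parameter λ = (−3) + (+0.0759) + (-0.36) + (-0.13) + (+2.1) = -1.3141 W/m²/K.
ΔT = −F/λ = −6.5/(-1.3141) = 4.9 K.

4.9 K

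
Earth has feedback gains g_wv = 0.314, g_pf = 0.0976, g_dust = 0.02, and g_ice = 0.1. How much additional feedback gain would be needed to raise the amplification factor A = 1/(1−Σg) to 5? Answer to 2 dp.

0.27

Current total gain = 0.5316.
Target gain for A = 5: g* = 1 − 1/5 = 0.8.
Additional gain needed = 0.8 − 0.5316 = 0.27.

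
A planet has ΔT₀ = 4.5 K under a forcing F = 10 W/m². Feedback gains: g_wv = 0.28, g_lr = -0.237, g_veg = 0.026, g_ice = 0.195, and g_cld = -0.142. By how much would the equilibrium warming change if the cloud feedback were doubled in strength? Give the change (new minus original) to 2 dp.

-0.71 K

Original: g = 0.122, ΔT = 4.5/(1−0.122) = 5.1253 K.
With doubled cloud: g' = -0.02, ΔT' = 4.5/(1+0.02) = 4.4118 K.
Change = 4.4118 − 5.1253 = -0.71 K.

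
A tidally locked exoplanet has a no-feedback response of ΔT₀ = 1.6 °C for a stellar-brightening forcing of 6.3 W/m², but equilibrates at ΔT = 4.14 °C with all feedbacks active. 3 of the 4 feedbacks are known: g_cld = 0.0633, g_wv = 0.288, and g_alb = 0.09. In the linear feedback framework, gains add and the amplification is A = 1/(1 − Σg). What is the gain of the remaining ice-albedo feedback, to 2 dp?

0.17

Amplification A = ΔT/ΔT₀ = 4.14/1.6 = 2.587.
Total gain g = 1 − 1/A = 1 − 1/2.587 = 0.6135.
Known gains sum to 0.0633 + 0.288 + 0.09 = 0.4413.
g_ice = 0.6135 − 0.4413 = 0.17.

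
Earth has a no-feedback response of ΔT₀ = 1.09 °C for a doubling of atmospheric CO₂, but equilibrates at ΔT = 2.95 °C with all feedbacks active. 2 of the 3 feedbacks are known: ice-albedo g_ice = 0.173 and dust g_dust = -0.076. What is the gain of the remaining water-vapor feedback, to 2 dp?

Amplification A = ΔT/ΔT₀ = 2.95/1.09 = 2.706.
Total gain g = 1 − 1/A = 1 − 1/2.706 = 0.6305.
Known gains sum to 0.173 − 0.076 = 0.097.
g_wv = 0.6305 − 0.097 = 0.53.

0.53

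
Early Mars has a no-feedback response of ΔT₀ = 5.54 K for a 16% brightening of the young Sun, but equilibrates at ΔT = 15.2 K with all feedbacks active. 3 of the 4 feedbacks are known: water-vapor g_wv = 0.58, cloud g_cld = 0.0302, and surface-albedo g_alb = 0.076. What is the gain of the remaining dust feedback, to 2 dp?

Amplification A = ΔT/ΔT₀ = 15.2/5.54 = 2.744.
Total gain g = 1 − 1/A = 1 − 1/2.744 = 0.6356.
Known gains sum to 0.58 + 0.0302 + 0.076 = 0.6862.
g_dust = 0.6356 − 0.6862 = -0.05.

-0.05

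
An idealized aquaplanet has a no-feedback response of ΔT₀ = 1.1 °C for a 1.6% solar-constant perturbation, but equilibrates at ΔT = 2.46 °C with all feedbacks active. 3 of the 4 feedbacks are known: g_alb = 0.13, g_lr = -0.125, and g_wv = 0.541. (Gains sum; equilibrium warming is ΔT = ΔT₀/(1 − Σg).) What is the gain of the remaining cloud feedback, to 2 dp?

0.01

Amplification A = ΔT/ΔT₀ = 2.46/1.1 = 2.236.
Total gain g = 1 − 1/A = 1 − 1/2.236 = 0.5528.
Known gains sum to 0.13 − 0.125 + 0.541 = 0.546.
g_cld = 0.5528 − 0.546 = 0.01.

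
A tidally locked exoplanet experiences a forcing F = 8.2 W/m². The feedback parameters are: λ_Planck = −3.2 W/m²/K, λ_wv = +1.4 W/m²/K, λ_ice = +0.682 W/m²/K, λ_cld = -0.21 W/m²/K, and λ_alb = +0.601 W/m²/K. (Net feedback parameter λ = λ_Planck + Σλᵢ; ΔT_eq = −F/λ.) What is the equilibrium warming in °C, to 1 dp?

Net feedback parameter λ = (−3.2) + (+1.4) + (+0.682) + (-0.21) + (+0.601) = -0.727 W/m²/K.
ΔT = −F/λ = −8.2/(-0.727) = 11.3 °C.

11.3 °C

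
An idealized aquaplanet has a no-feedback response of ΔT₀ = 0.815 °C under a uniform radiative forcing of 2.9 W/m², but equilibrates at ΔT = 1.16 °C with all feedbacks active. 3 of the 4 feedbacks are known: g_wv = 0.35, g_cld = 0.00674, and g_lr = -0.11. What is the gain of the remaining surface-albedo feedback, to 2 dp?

0.05

Amplification A = ΔT/ΔT₀ = 1.16/0.815 = 1.423.
Total gain g = 1 − 1/A = 1 − 1/1.423 = 0.2973.
Known gains sum to 0.35 + 0.00674 − 0.11 = 0.24674.
g_alb = 0.2973 − 0.24674 = 0.05.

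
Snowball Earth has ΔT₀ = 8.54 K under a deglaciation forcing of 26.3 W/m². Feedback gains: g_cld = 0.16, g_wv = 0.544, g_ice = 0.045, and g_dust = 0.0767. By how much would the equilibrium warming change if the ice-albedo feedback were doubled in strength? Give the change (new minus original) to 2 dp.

17.05 K

Original: g = 0.8257, ΔT = 8.54/(1−0.8257) = 48.9960 K.
With doubled ice-albedo: g' = 0.8707, ΔT' = 8.54/(1−0.8707) = 66.0480 K.
Change = 66.0480 − 48.9960 = 17.05 K.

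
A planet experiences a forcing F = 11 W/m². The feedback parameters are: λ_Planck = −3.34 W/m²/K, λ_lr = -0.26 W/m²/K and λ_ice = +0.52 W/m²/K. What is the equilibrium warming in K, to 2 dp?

Net feedback parameter λ = (−3.34) + (-0.26) + (+0.52) = -3.08 W/m²/K.
ΔT = −F/λ = −11/(-3.08) = 3.57 K.

3.57 K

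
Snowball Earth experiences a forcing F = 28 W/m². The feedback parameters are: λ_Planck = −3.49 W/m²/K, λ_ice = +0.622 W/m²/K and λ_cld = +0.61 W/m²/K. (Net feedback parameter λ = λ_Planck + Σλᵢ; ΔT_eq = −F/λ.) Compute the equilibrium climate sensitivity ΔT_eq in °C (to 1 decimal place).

12.4 °C

Net feedback parameter λ = (−3.49) + (+0.622) + (+0.61) = -2.258 W/m²/K.
ΔT = −F/λ = −28/(-2.258) = 12.4 °C.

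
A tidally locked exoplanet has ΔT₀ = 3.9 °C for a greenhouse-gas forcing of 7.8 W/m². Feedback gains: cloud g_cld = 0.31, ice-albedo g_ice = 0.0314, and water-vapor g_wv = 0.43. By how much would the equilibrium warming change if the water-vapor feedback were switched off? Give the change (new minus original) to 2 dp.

-11.14 °C

Original: g = 0.7714, ΔT = 3.9/(1−0.7714) = 17.0604 °C.
Without water-vapor: g' = 0.3414, ΔT' = 3.9/(1−0.3414) = 5.9217 °C.
Change = 5.9217 − 17.0604 = -11.14 °C.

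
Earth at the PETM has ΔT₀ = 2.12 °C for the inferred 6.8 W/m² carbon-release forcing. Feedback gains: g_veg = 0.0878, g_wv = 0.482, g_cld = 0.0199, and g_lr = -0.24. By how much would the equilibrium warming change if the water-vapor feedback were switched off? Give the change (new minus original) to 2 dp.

-1.39 °C

Original: g = 0.3497, ΔT = 2.12/(1−0.3497) = 3.2600 °C.
Without water-vapor: g' = -0.1323, ΔT' = 2.12/(1+0.1323) = 1.8723 °C.
Change = 1.8723 − 3.2600 = -1.39 °C.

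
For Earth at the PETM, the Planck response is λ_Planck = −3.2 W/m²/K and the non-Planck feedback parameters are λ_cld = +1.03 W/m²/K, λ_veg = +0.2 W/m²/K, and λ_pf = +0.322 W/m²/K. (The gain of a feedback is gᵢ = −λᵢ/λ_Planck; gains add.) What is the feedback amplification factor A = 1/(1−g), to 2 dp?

1.94

Convert to gains: g_cld = 1.03/3.2 = 0.3219; g_veg = 0.2/3.2 = 0.0625; g_pf = 0.322/3.2 = 0.1006.
Total gain g = 0.485.
A = 1/(1 − 0.485) = 1.94.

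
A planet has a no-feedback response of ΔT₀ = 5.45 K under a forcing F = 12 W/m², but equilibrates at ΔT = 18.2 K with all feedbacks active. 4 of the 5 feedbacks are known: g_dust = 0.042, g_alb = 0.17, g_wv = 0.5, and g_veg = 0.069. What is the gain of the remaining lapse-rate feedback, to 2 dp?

Amplification A = ΔT/ΔT₀ = 18.2/5.45 = 3.339.
Total gain g = 1 − 1/A = 1 − 1/3.339 = 0.7005.
Known gains sum to 0.042 + 0.17 + 0.5 + 0.069 = 0.781.
g_lr = 0.7005 − 0.781 = -0.08.

-0.08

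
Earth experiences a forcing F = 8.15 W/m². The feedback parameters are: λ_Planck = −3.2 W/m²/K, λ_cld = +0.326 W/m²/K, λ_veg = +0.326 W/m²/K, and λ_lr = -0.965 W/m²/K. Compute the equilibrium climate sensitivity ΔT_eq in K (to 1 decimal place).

2.3 K

Net feedback parameter λ = (−3.2) + (+0.326) + (+0.326) + (-0.965) = -3.513 W/m²/K.
ΔT = −F/λ = −8.15/(-3.513) = 2.3 K.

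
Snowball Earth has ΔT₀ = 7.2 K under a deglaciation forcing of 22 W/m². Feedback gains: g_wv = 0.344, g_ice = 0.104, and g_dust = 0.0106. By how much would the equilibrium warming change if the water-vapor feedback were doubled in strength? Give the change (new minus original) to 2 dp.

Original: g = 0.4586, ΔT = 7.2/(1−0.4586) = 13.2989 K.
With doubled water-vapor: g' = 0.8026, ΔT' = 7.2/(1−0.8026) = 36.4742 K.
Change = 36.4742 − 13.2989 = 23.18 K.

23.18 K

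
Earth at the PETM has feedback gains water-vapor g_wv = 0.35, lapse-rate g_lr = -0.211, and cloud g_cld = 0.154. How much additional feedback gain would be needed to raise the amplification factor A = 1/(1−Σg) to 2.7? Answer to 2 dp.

Current total gain = 0.293.
Target gain for A = 2.7: g* = 1 − 1/2.7 = 0.6296.
Additional gain needed = 0.6296 − 0.293 = 0.34.

0.34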